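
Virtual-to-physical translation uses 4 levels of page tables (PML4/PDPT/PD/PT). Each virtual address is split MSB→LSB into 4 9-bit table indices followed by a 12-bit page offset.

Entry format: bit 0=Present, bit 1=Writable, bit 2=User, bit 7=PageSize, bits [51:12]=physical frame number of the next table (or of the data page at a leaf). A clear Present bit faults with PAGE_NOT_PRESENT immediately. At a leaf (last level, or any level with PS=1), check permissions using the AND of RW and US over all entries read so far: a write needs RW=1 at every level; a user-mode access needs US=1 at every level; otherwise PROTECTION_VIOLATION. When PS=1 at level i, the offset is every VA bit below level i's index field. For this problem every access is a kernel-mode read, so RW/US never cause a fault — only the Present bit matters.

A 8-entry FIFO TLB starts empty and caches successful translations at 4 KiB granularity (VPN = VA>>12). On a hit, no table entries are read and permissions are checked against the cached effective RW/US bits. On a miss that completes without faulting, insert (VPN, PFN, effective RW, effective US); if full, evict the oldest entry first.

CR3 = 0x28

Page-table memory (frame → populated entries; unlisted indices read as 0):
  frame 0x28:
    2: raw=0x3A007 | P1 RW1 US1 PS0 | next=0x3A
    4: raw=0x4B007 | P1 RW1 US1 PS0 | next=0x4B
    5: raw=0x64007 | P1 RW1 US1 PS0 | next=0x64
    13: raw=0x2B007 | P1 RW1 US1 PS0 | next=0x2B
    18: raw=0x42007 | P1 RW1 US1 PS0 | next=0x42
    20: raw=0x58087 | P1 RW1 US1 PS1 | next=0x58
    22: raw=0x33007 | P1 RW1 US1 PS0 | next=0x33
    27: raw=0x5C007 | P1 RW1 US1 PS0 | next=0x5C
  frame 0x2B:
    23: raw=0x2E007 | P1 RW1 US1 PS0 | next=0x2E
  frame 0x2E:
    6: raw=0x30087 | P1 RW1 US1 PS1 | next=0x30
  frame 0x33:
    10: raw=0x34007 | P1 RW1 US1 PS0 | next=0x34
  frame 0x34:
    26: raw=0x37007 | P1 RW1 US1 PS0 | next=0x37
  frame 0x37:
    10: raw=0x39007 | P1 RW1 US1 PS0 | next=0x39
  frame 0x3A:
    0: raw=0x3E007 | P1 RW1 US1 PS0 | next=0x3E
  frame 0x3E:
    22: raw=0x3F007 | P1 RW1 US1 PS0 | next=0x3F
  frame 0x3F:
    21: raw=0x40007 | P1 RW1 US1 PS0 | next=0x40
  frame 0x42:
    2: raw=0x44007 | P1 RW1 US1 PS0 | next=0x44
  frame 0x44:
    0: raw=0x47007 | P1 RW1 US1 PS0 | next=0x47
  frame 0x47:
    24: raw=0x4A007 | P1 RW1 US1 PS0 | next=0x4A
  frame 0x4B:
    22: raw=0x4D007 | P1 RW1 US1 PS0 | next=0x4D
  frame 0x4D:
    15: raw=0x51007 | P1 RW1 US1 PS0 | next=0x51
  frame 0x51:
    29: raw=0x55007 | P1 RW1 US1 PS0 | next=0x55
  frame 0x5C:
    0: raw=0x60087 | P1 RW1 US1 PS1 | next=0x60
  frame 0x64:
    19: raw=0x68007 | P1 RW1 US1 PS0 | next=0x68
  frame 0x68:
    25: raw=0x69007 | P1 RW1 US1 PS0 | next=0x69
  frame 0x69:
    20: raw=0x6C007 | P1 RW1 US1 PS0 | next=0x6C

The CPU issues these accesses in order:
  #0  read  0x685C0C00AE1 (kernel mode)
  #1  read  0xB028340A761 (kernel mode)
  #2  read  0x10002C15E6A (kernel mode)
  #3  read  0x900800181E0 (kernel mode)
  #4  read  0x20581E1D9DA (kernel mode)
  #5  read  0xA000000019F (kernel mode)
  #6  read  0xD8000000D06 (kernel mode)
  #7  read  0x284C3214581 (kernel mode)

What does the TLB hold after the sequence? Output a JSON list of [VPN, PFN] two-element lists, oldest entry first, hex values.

Trace:
#0 VA=0x685C0C00AE1 (r,kernel):
  [0] read 0x28 idx=13: raw=0x2B007 flags P=1 W=1 U=1 S=0
  [1] read 0x2B idx=23: raw=0x2E007 flags P=1 W=1 U=1 S=0
  [2] read 0x2E idx=6: raw=0x30087 flags P=1 W=1 U=1 S=1
  → PA=0x30AE1 (huge @L2)  (3 entries read)
#1 VA=0xB028340A761 (r,kernel):
  [0] read 0x28 idx=22: raw=0x33007 flags P=1 W=1 U=1 S=0
  [1] read 0x33 idx=10: raw=0x34007 flags P=1 W=1 U=1 S=0
  [2] read 0x34 idx=26: raw=0x37007 flags P=1 W=1 U=1 S=0
  [3] read 0x37 idx=10: raw=0x39007 flags P=1 W=1 U=1 S=0
  → PA=0x39761  (4 entries read)
#2 VA=0x10002C15E6A (r,kernel):
  [0] read 0x28 idx=2: raw=0x3A007 flags P=1 W=1 U=1 S=0
  [1] read 0x3A idx=0: raw=0x3E007 flags P=1 W=1 U=1 S=0
  [2] read 0x3E idx=22: raw=0x3F007 flags P=1 W=1 U=1 S=0
  [3] read 0x3F idx=21: raw=0x40007 flags P=1 W=1 U=1 S=0
  → PA=0x40E6A  (4 entries read)
#3 VA=0x900800181E0 (r,kernel):
  [0] read 0x28 idx=18: raw=0x42007 flags P=1 W=1 U=1 S=0
  [1] read 0x42 idx=2: raw=0x44007 flags P=1 W=1 U=1 S=0
  [2] read 0x44 idx=0: raw=0x47007 flags P=1 W=1 U=1 S=0
  [3] read 0x47 idx=24: raw=0x4A007 flags P=1 W=1 U=1 S=0
  → PA=0x4A1E0  (4 entries read)
#4 VA=0x20581E1D9DA (r,kernel):
  [0] read 0x28 idx=4: raw=0x4B007 flags P=1 W=1 U=1 S=0
  [1] read 0x4B idx=22: raw=0x4D007 flags P=1 W=1 U=1 S=0
  [2] read 0x4D idx=15: raw=0x51007 flags P=1 W=1 U=1 S=0
  [3] read 0x51 idx=29: raw=0x55007 flags P=1 W=1 U=1 S=0
  → PA=0x559DA  (4 entries read)
#5 VA=0xA000000019F (r,kernel):
  [0] read 0x28 idx=20: raw=0x58087 flags P=1 W=1 U=1 S=1
  → PA=0x5819F (huge @L0)  (1 entries read)
#6 VA=0xD8000000D06 (r,kernel):
  [0] read 0x28 idx=27: raw=0x5C007 flags P=1 W=1 U=1 S=0
  [1] read 0x5C idx=0: raw=0x60087 flags P=1 W=1 U=1 S=1
  → PA=0x60D06 (huge @L1)  (2 entries read)
#7 VA=0x284C3214581 (r,kernel):
  [0] read 0x28 idx=5: raw=0x64007 flags P=1 W=1 U=1 S=0
  [1] read 0x64 idx=19: raw=0x68007 flags P=1 W=1 U=1 S=0
  [2] read 0x68 idx=25: raw=0x69007 flags P=1 W=1 U=1 S=0
  [3] read 0x69 idx=20: raw=0x6C007 flags P=1 W=1 U=1 S=0
  → PA=0x6C581  (4 entries read)

TLB: [["0x685C0C00", "0x30"], ["0xB028340A", "0x39"], ["0x10002C15", "0x40"], ["0x90080018", "0x4A"], ["0x20581E1D", "0x55"], ["0xA0000000", "0x58"], ["0xD8000000", "0x60"], ["0x284C3214", "0x6C"]]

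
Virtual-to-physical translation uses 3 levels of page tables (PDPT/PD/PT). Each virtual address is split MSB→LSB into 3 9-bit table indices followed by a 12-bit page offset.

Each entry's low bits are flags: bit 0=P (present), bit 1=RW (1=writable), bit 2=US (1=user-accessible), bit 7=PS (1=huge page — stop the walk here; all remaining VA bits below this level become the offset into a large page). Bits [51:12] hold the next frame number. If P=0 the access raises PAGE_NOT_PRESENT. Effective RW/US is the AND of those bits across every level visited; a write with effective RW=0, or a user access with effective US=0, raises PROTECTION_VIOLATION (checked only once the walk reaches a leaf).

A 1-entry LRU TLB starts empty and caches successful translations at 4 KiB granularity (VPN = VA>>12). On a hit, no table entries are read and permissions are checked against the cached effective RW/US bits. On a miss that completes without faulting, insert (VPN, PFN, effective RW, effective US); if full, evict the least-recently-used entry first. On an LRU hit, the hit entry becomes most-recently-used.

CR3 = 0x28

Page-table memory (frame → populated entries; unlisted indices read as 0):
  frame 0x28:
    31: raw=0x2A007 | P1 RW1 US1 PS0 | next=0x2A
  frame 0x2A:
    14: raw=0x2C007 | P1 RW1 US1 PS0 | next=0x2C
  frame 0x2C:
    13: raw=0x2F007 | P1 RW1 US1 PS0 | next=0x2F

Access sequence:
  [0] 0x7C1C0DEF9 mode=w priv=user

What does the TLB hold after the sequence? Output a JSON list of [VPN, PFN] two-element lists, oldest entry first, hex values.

Walk each access:
#0 VA=0x7C1C0DEF9 (w,user):
  lvl0: tbl 0x28, slot 31 ⇒ 0x2A007 (P1/RW1/US1/PS0)
  lvl1: tbl 0x2A, slot 14 ⇒ 0x2C007 (P1/RW1/US1/PS0)
  lvl2: tbl 0x2C, slot 13 ⇒ 0x2F007 (P1/RW1/US1/PS0)
  ✓ 0x2FEF9  — 3 lookups

TLB: [["0x7C1C0D", "0x2F"]]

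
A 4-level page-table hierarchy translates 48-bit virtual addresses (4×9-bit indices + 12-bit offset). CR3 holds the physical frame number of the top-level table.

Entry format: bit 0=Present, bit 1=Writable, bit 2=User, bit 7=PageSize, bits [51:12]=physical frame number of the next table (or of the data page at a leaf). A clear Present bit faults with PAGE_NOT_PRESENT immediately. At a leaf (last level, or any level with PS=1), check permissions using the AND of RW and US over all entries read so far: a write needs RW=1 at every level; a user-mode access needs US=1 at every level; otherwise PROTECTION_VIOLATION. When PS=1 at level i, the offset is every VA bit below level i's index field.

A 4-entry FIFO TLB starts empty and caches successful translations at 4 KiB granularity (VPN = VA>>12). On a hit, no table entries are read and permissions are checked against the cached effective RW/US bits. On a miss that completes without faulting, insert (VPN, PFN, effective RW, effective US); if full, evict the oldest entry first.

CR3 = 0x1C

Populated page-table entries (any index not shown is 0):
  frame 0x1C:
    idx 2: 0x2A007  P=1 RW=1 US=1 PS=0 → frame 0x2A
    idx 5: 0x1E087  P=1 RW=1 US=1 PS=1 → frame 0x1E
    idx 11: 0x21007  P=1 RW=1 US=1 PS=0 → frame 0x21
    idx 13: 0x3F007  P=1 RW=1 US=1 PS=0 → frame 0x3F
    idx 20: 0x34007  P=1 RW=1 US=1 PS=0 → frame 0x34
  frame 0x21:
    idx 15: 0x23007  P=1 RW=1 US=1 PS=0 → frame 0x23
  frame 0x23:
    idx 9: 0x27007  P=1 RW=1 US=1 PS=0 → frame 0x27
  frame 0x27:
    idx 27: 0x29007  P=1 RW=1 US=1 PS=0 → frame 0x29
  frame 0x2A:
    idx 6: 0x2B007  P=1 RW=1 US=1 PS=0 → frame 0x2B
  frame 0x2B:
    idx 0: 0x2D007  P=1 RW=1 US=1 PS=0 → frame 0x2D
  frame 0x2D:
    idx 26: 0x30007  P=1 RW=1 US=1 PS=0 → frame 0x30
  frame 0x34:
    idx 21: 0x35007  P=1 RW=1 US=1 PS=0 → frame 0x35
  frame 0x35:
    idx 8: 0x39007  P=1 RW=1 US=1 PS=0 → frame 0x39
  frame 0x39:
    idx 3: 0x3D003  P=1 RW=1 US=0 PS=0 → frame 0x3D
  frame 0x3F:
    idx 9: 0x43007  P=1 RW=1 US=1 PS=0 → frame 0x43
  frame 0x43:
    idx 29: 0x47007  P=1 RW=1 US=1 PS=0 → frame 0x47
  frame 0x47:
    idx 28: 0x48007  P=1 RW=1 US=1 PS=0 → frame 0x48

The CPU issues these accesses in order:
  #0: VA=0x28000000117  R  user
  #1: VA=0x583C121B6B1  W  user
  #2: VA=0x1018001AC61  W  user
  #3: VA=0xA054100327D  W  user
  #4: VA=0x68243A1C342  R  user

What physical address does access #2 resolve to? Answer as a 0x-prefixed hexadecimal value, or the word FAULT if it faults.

Walk each access:
#0 VA=0x28000000117 (r,user):
  lvl0: tbl 0x1C, slot 5 ⇒ 0x1E087 (P1/RW1/US1/PS1)
  ✓ 0x1E117 (huge @L0)  — 1 lookups
#1 VA=0x583C121B6B1 (w,user):
  lvl0: tbl 0x1C, slot 11 ⇒ 0x21007 (P1/RW1/US1/PS0)
  lvl1: tbl 0x21, slot 15 ⇒ 0x23007 (P1/RW1/US1/PS0)
  lvl2: tbl 0x23, slot 9 ⇒ 0x27007 (P1/RW1/US1/PS0)
  lvl3: tbl 0x27, slot 27 ⇒ 0x29007 (P1/RW1/US1/PS0)
  ✓ 0x296B1  — 4 lookups
#2 VA=0x1018001AC61 (w,user):
  lvl0: tbl 0x1C, slot 2 ⇒ 0x2A007 (P1/RW1/US1/PS0)
  lvl1: tbl 0x2A, slot 6 ⇒ 0x2B007 (P1/RW1/US1/PS0)
  lvl2: tbl 0x2B, slot 0 ⇒ 0x2D007 (P1/RW1/US1/PS0)
  lvl3: tbl 0x2D, slot 26 ⇒ 0x30007 (P1/RW1/US1/PS0)
  ✓ 0x30C61  — 4 lookups
#3 VA=0xA054100327D (w,user):
  lvl0: tbl 0x1C, slot 20 ⇒ 0x34007 (P1/RW1/US1/PS0)
  lvl1: tbl 0x34, slot 21 ⇒ 0x35007 (P1/RW1/US1/PS0)
  lvl2: tbl 0x35, slot 8 ⇒ 0x39007 (P1/RW1/US1/PS0)
  lvl3: tbl 0x39, slot 3 ⇒ 0x3D003 (P1/RW1/US0/PS0)
  ✗ PROTECTION_VIOLATION  [4 reads]
#4 VA=0x68243A1C342 (r,user):
  lvl0: tbl 0x1C, slot 13 ⇒ 0x3F007 (P1/RW1/US1/PS0)
  lvl1: tbl 0x3F, slot 9 ⇒ 0x43007 (P1/RW1/US1/PS0)
  lvl2: tbl 0x43, slot 29 ⇒ 0x47007 (P1/RW1/US1/PS0)
  lvl3: tbl 0x47, slot 28 ⇒ 0x48007 (P1/RW1/US1/PS0)
  ✓ 0x48342  — 4 lookups

Access #2 PA: 0x30C61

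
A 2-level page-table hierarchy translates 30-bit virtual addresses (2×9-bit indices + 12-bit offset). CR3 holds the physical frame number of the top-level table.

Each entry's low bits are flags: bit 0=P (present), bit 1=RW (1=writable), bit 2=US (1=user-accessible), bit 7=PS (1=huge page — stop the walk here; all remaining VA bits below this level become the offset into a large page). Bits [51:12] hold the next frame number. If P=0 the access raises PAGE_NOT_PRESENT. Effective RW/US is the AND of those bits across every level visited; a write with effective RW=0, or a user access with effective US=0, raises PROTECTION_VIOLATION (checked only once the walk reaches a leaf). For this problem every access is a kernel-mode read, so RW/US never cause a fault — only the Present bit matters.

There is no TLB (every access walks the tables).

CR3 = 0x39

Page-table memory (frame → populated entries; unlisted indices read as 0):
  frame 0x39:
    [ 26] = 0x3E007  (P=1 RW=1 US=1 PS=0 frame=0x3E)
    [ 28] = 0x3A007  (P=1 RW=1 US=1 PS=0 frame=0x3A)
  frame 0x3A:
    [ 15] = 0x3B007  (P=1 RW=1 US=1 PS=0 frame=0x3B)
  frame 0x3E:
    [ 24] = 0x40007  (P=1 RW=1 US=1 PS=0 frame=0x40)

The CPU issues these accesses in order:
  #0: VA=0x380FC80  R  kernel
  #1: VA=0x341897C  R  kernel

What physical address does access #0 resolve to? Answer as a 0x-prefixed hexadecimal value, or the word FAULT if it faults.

Trace:
#0 VA=0x380FC80 (r,kernel):
  L0: frame=0x39 idx=28 entry=0x3A007 [P=1 RW=1 US=1 PS=0]
  L1: frame=0x3A idx=15 entry=0x3B007 [P=1 RW=1 US=1 PS=0]
  → PA=0x3BC80  (2 entries read)
#1 VA=0x341897C (r,kernel):
  L0: frame=0x39 idx=26 entry=0x3E007 [P=1 RW=1 US=1 PS=0]
  L1: frame=0x3E idx=24 entry=0x40007 [P=1 RW=1 US=1 PS=0]
  → PA=0x4097C  (2 entries read)

Access #0 PA: 0x3BC80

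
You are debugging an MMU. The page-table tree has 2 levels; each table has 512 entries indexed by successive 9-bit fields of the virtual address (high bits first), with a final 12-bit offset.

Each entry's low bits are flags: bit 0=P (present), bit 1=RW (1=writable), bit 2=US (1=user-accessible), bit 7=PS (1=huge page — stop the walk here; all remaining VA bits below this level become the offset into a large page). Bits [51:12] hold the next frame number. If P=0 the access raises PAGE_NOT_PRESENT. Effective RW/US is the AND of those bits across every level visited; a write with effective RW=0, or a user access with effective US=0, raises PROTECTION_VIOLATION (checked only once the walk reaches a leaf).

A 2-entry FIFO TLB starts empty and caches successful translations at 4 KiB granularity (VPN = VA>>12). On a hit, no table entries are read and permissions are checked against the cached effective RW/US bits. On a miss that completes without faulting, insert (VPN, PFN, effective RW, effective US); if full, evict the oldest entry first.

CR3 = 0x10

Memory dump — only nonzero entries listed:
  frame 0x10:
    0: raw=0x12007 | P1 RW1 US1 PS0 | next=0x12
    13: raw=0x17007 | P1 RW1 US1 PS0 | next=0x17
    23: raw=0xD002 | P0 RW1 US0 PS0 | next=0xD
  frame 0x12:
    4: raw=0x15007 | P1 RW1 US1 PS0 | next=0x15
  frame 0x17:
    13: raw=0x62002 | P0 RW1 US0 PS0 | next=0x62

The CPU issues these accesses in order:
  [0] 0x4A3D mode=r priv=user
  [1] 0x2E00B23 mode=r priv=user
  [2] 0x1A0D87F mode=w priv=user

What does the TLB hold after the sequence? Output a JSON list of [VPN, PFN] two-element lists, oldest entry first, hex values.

Trace:
#0 VA=0x4A3D (r,user):
  L0 @0x10[0] → 0x12007  P=1,RW=1,US=1,PS=0
  L1 @0x12[4] → 0x15007  P=1,RW=1,US=1,PS=0
  → PA=0x15A3D  (2 entries read)
#1 VA=0x2E00B23 (r,user):
  L0 @0x10[23] → 0xD002  P=0,RW=1,US=0,PS=0
  ⇒ fault: PAGE_NOT_PRESENT  — 1 lookups
#2 VA=0x1A0D87F (w,user):
  L0 @0x10[13] → 0x17007  P=1,RW=1,US=1,PS=0
  L1 @0x17[13] → 0x62002  P=0,RW=1,US=0,PS=0
  ⇒ fault: PAGE_NOT_PRESENT  — 2 lookups

TLB: [["0x4", "0x15"]]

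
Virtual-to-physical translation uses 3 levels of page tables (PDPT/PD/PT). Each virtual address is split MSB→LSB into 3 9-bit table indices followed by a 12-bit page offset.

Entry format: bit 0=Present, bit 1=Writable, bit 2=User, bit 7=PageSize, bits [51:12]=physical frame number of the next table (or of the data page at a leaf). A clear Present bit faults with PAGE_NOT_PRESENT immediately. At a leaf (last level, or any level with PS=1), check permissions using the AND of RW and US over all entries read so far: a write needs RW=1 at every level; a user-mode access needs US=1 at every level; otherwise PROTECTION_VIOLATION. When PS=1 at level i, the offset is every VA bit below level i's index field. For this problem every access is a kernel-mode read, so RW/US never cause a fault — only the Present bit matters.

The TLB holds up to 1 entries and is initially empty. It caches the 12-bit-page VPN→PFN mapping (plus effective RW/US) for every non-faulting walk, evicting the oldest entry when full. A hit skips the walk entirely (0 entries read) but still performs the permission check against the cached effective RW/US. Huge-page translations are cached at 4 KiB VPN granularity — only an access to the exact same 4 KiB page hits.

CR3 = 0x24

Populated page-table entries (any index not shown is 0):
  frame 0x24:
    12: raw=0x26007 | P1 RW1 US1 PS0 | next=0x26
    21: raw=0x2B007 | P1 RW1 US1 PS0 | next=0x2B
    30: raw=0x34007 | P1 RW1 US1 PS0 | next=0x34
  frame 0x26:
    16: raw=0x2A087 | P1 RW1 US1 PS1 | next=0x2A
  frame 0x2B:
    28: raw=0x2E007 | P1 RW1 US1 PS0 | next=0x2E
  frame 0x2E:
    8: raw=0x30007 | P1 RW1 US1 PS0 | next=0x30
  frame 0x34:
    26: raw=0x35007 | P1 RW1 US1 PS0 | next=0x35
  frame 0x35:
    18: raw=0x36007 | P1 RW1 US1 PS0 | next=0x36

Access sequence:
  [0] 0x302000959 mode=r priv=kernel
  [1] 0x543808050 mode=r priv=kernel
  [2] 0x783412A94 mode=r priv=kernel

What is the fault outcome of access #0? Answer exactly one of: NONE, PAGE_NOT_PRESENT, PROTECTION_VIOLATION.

Per-access translation:
#0 VA=0x302000959 (r,kernel):
  L0: frame=0x24 idx=12 entry=0x26007 [P=1 RW=1 US=1 PS=0]
  L1: frame=0x26 idx=16 entry=0x2A087 [P=1 RW=1 US=1 PS=1]
  ✓ 0x2A959 (huge @L1)  — 2 lookups
#1 VA=0x543808050 (r,kernel):
  L0: frame=0x24 idx=21 entry=0x2B007 [P=1 RW=1 US=1 PS=0]
  L1: frame=0x2B idx=28 entry=0x2E007 [P=1 RW=1 US=1 PS=0]
  L2: frame=0x2E idx=8 entry=0x30007 [P=1 RW=1 US=1 PS=0]
  ✓ 0x30050  — 3 lookups
#2 VA=0x783412A94 (r,kernel):
  L0: frame=0x24 idx=30 entry=0x34007 [P=1 RW=1 US=1 PS=0]
  L1: frame=0x34 idx=26 entry=0x35007 [P=1 RW=1 US=1 PS=0]
  L2: frame=0x35 idx=18 entry=0x36007 [P=1 RW=1 US=1 PS=0]
  ✓ 0x36A94  — 3 lookups

Access #0 fault: NONE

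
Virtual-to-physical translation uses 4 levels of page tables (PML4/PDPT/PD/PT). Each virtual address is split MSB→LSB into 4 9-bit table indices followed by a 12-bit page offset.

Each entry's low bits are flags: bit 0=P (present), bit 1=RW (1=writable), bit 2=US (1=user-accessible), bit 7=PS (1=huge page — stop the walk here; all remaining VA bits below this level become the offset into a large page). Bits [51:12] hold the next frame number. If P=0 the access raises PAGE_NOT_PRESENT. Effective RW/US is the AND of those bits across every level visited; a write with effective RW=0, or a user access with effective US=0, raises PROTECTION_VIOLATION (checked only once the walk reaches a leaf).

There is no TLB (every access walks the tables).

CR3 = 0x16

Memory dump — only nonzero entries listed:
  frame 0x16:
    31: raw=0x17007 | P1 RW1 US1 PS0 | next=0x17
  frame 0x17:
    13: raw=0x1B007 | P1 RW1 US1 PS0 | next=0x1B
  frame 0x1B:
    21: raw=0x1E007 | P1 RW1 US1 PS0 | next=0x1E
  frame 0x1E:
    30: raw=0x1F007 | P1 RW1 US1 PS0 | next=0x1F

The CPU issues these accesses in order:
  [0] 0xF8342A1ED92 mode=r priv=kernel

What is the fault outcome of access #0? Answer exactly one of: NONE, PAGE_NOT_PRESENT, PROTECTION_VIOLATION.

Walk each access:
#0 VA=0xF8342A1ED92 (r,kernel):
  [0] read 0x16 idx=31: raw=0x17007 flags P=1 W=1 U=1 S=0
  [1] read 0x17 idx=13: raw=0x1B007 flags P=1 W=1 U=1 S=0
  [2] read 0x1B idx=21: raw=0x1E007 flags P=1 W=1 U=1 S=0
  [3] read 0x1E idx=30: raw=0x1F007 flags P=1 W=1 U=1 S=0
  ✓ 0x1FD92  — 4 lookups

Access #0 fault: NONE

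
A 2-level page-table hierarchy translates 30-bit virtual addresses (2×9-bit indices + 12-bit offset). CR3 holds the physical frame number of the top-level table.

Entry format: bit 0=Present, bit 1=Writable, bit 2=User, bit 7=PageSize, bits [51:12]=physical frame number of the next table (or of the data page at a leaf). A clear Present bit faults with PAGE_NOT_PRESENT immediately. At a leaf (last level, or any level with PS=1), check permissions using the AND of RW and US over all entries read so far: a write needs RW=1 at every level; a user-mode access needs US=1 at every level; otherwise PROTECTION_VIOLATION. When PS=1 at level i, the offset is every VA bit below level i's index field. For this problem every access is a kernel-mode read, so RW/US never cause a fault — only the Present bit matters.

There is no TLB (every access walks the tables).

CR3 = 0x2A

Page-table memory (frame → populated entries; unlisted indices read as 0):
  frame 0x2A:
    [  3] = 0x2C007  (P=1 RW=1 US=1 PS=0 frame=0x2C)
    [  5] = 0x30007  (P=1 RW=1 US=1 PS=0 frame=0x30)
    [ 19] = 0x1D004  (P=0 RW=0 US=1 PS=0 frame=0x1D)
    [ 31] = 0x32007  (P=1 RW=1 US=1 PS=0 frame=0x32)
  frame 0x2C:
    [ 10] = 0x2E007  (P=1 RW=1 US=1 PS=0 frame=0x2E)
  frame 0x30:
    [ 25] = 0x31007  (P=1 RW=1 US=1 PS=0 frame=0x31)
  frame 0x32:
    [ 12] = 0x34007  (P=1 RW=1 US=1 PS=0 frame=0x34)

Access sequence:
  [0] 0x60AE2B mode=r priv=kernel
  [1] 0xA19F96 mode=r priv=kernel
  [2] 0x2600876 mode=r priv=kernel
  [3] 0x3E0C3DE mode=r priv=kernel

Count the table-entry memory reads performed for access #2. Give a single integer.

Per-access translation:
#0 VA=0x60AE2B (r,kernel):
  [0] read 0x2A idx=3: raw=0x2C007 flags P=1 W=1 U=1 S=0
  [1] read 0x2C idx=10: raw=0x2E007 flags P=1 W=1 U=1 S=0
  → PA=0x2EE2B  (2 entries read)
#1 VA=0xA19F96 (r,kernel):
  [0] read 0x2A idx=5: raw=0x30007 flags P=1 W=1 U=1 S=0
  [1] read 0x30 idx=25: raw=0x31007 flags P=1 W=1 U=1 S=0
  → PA=0x31F96  (2 entries read)
#2 VA=0x2600876 (r,kernel):
  [0] read 0x2A idx=19: raw=0x1D004 flags P=0 W=0 U=1 S=0
  ⇒ fault: PAGE_NOT_PRESENT  — 1 lookups
#3 VA=0x3E0C3DE (r,kernel):
  [0] read 0x2A idx=31: raw=0x32007 flags P=1 W=1 U=1 S=0
  [1] read 0x32 idx=12: raw=0x34007 flags P=1 W=1 U=1 S=0
  → PA=0x343DE  (2 entries read)

Entries read for #2: 1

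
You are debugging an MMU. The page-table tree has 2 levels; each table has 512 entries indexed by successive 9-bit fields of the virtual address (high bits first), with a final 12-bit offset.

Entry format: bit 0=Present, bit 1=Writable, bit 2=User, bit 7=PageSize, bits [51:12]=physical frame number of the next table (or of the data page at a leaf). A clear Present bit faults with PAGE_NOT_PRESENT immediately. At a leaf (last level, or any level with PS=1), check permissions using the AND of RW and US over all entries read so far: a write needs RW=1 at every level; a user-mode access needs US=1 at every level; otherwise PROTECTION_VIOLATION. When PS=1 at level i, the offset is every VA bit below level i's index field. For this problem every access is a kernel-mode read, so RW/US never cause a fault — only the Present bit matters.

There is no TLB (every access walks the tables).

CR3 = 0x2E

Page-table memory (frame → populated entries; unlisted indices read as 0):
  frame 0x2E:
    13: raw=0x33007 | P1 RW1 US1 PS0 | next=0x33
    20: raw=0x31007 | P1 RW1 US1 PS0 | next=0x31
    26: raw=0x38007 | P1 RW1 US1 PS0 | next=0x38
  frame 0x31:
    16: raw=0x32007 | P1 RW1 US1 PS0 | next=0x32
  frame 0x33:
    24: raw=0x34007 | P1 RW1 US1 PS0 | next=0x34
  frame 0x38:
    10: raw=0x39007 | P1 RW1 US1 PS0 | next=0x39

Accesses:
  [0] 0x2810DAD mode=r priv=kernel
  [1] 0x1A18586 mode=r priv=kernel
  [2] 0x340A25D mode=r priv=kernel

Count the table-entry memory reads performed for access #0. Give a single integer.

Walk each access:
#0 VA=0x2810DAD (r,kernel):
  L0: frame=0x2E idx=20 entry=0x31007 [P=1 RW=1 US=1 PS=0]
  L1: frame=0x31 idx=16 entry=0x32007 [P=1 RW=1 US=1 PS=0]
  → PA=0x32DAD  (2 entries read)
#1 VA=0x1A18586 (r,kernel):
  L0: frame=0x2E idx=13 entry=0x33007 [P=1 RW=1 US=1 PS=0]
  L1: frame=0x33 idx=24 entry=0x34007 [P=1 RW=1 US=1 PS=0]
  → PA=0x34586  (2 entries read)
#2 VA=0x340A25D (r,kernel):
  L0: frame=0x2E idx=26 entry=0x38007 [P=1 RW=1 US=1 PS=0]
  L1: frame=0x38 idx=10 entry=0x39007 [P=1 RW=1 US=1 PS=0]
  → PA=0x3925D  (2 entries read)

Entries read for #0: 2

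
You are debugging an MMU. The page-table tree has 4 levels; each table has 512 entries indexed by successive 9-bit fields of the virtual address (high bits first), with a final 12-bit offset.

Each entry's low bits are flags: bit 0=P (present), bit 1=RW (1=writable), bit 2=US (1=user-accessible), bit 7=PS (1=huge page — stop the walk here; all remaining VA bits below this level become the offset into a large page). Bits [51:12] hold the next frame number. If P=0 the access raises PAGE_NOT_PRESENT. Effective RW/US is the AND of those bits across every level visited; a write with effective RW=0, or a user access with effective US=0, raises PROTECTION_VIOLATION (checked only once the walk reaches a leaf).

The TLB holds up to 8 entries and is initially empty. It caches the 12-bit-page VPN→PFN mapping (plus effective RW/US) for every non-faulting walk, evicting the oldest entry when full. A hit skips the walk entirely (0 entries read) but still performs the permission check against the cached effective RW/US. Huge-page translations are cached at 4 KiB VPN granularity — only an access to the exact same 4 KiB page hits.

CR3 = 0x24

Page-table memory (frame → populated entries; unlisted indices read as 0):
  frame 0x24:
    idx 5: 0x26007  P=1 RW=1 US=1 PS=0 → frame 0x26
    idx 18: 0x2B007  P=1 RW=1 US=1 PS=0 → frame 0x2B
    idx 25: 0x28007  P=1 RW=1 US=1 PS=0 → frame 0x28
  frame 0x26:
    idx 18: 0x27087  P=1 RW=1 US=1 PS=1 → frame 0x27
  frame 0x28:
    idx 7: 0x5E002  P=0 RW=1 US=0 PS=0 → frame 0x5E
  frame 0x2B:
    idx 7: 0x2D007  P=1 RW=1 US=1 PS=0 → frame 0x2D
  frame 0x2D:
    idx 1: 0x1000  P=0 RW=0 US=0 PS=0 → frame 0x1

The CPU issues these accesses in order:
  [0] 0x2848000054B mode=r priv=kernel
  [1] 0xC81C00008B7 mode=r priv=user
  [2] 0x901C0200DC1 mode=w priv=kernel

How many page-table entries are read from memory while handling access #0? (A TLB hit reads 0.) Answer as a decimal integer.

Trace:
#0 VA=0x2848000054B (r,kernel):
  L0 @0x24[5] → 0x26007  P=1,RW=1,US=1,PS=0
  L1 @0x26[18] → 0x27087  P=1,RW=1,US=1,PS=1
  → PA=0x2754B (huge @L1)  (2 entries read)
#1 VA=0xC81C00008B7 (r,user):
  L0 @0x24[25] → 0x28007  P=1,RW=1,US=1,PS=0
  L1 @0x28[7] → 0x5E002  P=0,RW=1,US=0,PS=0
  ⇒ fault: PAGE_NOT_PRESENT  — 2 lookups
#2 VA=0x901C0200DC1 (w,kernel):
  L0 @0x24[18] → 0x2B007  P=1,RW=1,US=1,PS=0
  L1 @0x2B[7] → 0x2D007  P=1,RW=1,US=1,PS=0
  L2 @0x2D[1] → 0x1000  P=0,RW=0,US=0,PS=0
  ⇒ fault: PAGE_NOT_PRESENT  — 3 lookups

Entries read for #0: 2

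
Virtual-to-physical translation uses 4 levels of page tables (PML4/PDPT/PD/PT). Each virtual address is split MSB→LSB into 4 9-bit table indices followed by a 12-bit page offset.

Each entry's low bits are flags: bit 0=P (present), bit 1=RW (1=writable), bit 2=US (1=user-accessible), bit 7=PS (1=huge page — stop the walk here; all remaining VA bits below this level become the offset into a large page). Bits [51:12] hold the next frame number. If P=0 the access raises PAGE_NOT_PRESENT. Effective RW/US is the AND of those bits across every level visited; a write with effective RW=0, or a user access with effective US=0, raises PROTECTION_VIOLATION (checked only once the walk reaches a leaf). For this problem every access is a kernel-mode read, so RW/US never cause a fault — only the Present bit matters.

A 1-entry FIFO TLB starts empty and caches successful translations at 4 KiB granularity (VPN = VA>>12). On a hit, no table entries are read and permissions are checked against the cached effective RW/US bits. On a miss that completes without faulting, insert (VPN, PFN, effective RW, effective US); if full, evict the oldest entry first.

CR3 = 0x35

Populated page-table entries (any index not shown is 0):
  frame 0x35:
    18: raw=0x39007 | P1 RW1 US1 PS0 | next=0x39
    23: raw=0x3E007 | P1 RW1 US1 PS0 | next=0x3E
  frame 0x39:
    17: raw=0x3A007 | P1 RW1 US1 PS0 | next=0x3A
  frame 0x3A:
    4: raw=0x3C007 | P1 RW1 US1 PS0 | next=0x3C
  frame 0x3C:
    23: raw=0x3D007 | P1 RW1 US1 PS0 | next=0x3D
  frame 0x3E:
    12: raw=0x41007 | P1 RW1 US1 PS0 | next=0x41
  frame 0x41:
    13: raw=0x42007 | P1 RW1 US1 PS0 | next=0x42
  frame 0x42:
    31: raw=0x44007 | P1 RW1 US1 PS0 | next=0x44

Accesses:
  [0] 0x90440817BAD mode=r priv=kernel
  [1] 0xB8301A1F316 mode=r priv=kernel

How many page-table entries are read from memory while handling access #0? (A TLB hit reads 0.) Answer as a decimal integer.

Trace:
#0 VA=0x90440817BAD (r,kernel):
  L0: frame=0x35 idx=18 entry=0x39007 [P=1 RW=1 US=1 PS=0]
  L1: frame=0x39 idx=17 entry=0x3A007 [P=1 RW=1 US=1 PS=0]
  L2: frame=0x3A idx=4 entry=0x3C007 [P=1 RW=1 US=1 PS=0]
  L3: frame=0x3C idx=23 entry=0x3D007 [P=1 RW=1 US=1 PS=0]
  ✓ 0x3DBAD  — 4 lookups
#1 VA=0xB8301A1F316 (r,kernel):
  L0: frame=0x35 idx=23 entry=0x3E007 [P=1 RW=1 US=1 PS=0]
  L1: frame=0x3E idx=12 entry=0x41007 [P=1 RW=1 US=1 PS=0]
  L2: frame=0x41 idx=13 entry=0x42007 [P=1 RW=1 US=1 PS=0]
  L3: frame=0x42 idx=31 entry=0x44007 [P=1 RW=1 US=1 PS=0]
  ✓ 0x44316  — 4 lookups

Entries read for #0: 4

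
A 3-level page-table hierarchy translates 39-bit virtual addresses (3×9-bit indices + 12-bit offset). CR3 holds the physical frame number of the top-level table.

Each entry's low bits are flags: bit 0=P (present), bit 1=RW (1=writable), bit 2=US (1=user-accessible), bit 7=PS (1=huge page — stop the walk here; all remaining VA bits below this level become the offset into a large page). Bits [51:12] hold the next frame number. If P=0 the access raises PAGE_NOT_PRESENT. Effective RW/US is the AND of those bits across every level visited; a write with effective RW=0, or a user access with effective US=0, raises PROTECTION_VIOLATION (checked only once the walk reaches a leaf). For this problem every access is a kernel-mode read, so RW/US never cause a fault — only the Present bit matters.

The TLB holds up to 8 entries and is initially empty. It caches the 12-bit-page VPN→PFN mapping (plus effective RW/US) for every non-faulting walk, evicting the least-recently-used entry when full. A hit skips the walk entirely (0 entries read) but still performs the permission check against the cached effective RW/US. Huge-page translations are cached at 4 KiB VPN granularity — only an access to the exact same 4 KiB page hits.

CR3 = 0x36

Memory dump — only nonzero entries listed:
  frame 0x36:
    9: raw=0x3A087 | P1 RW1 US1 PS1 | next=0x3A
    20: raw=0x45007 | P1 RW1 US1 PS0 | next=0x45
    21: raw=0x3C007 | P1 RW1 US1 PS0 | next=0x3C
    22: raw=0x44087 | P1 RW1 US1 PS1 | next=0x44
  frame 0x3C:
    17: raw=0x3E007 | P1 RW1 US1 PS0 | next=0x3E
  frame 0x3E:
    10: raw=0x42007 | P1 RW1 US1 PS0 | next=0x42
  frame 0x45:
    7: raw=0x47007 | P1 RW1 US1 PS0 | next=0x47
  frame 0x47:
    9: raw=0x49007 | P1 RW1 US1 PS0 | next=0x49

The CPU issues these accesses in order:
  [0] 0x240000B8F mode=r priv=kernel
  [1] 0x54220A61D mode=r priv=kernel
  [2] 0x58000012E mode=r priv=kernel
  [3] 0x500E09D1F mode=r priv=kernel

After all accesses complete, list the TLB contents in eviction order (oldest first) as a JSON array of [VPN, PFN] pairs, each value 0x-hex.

Walk each access:
#0 VA=0x240000B8F (r,kernel):
  L0: frame=0x36 idx=9 entry=0x3A087 [P=1 RW=1 US=1 PS=1]
  ⇒ phys 0x3AB8F (huge @L0)  [1 reads]
#1 VA=0x54220A61D (r,kernel):
  L0: frame=0x36 idx=21 entry=0x3C007 [P=1 RW=1 US=1 PS=0]
  L1: frame=0x3C idx=17 entry=0x3E007 [P=1 RW=1 US=1 PS=0]
  L2: frame=0x3E idx=10 entry=0x42007 [P=1 RW=1 US=1 PS=0]
  ⇒ phys 0x4261D  [3 reads]
#2 VA=0x58000012E (r,kernel):
  L0: frame=0x36 idx=22 entry=0x44087 [P=1 RW=1 US=1 PS=1]
  ⇒ phys 0x4412E (huge @L0)  [1 reads]
#3 VA=0x500E09D1F (r,kernel):
  L0: frame=0x36 idx=20 entry=0x45007 [P=1 RW=1 US=1 PS=0]
  L1: frame=0x45 idx=7 entry=0x47007 [P=1 RW=1 US=1 PS=0]
  L2: frame=0x47 idx=9 entry=0x49007 [P=1 RW=1 US=1 PS=0]
  ⇒ phys 0x49D1F  [3 reads]

TLB: [["0x240000", "0x3A"], ["0x54220A", "0x42"], ["0x580000", "0x44"], ["0x500E09", "0x49"]]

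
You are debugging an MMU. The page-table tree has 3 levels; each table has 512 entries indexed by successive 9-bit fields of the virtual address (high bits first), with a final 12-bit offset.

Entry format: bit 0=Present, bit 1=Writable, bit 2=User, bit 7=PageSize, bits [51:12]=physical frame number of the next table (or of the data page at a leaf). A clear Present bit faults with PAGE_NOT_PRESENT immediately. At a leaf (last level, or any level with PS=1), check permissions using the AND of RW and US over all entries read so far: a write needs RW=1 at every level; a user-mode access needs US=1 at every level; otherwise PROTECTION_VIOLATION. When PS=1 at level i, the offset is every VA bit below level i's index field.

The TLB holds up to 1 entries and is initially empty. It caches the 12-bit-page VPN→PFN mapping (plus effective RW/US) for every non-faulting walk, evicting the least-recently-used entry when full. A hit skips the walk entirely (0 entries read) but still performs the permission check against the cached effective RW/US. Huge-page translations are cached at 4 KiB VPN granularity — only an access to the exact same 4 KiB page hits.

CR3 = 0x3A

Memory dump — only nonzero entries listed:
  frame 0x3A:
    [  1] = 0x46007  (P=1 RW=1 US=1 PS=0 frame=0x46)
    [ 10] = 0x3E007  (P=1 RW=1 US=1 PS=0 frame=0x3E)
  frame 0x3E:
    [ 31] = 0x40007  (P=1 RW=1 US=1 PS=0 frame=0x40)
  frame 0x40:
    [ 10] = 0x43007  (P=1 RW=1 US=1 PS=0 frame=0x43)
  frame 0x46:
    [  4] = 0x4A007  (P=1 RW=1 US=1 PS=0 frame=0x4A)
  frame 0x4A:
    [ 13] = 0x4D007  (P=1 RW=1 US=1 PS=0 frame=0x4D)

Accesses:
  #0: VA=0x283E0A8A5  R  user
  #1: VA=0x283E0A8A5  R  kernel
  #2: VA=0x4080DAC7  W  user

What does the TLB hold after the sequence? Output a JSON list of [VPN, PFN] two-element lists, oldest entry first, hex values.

Trace:
#0 VA=0x283E0A8A5 (r,user):
  L0: frame=0x3A idx=10 entry=0x3E007 [P=1 RW=1 US=1 PS=0]
  L1: frame=0x3E idx=31 entry=0x40007 [P=1 RW=1 US=1 PS=0]
  L2: frame=0x40 idx=10 entry=0x43007 [P=1 RW=1 US=1 PS=0]
  ⇒ phys 0x438A5  [3 reads]
#1 VA=0x283E0A8A5 (r,kernel):
  TLB hit vpn=0x283E0A → PA=0x438A5
#2 VA=0x4080DAC7 (w,user):
  L0: frame=0x3A idx=1 entry=0x46007 [P=1 RW=1 US=1 PS=0]
  L1: frame=0x46 idx=4 entry=0x4A007 [P=1 RW=1 US=1 PS=0]
  L2: frame=0x4A idx=13 entry=0x4D007 [P=1 RW=1 US=1 PS=0]
  ⇒ phys 0x4DAC7  [3 reads]

TLB: [["0x4080D", "0x4D"]]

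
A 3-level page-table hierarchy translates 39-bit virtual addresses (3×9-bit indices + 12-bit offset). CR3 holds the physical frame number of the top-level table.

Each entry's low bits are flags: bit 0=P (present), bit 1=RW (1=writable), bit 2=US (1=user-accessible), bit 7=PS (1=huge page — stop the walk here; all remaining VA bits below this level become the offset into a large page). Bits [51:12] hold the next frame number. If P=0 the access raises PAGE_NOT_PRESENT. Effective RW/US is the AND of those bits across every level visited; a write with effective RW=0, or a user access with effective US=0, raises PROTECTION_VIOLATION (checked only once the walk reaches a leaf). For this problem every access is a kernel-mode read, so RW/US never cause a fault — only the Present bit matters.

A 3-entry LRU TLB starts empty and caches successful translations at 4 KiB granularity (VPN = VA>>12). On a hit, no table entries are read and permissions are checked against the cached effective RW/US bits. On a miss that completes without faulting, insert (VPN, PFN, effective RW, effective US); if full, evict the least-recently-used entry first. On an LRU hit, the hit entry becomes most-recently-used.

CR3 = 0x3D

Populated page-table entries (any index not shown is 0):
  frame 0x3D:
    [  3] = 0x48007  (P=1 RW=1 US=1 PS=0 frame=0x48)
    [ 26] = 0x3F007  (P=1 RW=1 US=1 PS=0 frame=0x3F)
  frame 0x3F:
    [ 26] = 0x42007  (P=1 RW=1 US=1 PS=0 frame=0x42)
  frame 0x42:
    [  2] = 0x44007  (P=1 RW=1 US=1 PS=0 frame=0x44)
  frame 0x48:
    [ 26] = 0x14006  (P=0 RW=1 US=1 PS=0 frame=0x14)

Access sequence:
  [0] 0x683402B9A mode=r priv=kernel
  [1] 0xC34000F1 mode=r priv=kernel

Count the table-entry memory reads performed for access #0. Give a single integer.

Walk each access:
#0 VA=0x683402B9A (r,kernel):
  lvl0: tbl 0x3D, slot 26 ⇒ 0x3F007 (P1/RW1/US1/PS0)
  lvl1: tbl 0x3F, slot 26 ⇒ 0x42007 (P1/RW1/US1/PS0)
  lvl2: tbl 0x42, slot 2 ⇒ 0x44007 (P1/RW1/US1/PS0)
  ⇒ phys 0x44B9A  [3 reads]
#1 VA=0xC34000F1 (r,kernel):
  lvl0: tbl 0x3D, slot 3 ⇒ 0x48007 (P1/RW1/US1/PS0)
  lvl1: tbl 0x48, slot 26 ⇒ 0x14006 (P0/RW1/US1/PS0)
  ⇒ fault: PAGE_NOT_PRESENT  — 2 lookups

Entries read for #0: 3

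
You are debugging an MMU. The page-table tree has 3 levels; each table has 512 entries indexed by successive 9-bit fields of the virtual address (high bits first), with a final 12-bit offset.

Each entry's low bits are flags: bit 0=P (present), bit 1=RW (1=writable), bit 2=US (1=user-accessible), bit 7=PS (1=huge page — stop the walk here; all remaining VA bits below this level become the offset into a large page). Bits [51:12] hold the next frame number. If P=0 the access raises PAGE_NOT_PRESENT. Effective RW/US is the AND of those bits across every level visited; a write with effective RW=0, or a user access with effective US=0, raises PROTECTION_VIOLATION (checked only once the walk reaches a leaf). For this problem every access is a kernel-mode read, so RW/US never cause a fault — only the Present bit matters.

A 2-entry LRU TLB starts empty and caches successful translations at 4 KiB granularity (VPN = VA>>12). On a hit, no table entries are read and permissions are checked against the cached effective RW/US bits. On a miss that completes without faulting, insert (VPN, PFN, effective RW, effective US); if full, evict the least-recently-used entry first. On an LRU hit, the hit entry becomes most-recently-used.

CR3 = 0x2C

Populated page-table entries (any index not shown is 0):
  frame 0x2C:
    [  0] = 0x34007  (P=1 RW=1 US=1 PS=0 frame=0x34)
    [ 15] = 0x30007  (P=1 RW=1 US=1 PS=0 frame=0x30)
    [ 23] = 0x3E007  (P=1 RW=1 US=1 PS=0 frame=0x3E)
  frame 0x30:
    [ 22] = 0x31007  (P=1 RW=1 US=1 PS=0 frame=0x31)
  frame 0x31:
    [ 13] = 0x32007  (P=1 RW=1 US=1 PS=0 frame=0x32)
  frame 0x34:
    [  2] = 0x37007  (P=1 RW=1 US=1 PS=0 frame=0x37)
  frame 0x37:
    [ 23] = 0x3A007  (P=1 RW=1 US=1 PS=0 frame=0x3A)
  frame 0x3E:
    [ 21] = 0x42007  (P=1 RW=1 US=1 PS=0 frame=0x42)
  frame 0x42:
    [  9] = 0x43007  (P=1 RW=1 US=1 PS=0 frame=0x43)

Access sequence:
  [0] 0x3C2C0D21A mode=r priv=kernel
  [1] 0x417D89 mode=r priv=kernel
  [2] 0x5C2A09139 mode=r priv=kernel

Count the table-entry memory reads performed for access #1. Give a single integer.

Per-access translation:
#0 VA=0x3C2C0D21A (r,kernel):
  [0] read 0x2C idx=15: raw=0x30007 flags P=1 W=1 U=1 S=0
  [1] read 0x30 idx=22: raw=0x31007 flags P=1 W=1 U=1 S=0
  [2] read 0x31 idx=13: raw=0x32007 flags P=1 W=1 U=1 S=0
  ✓ 0x3221A  — 3 lookups
#1 VA=0x417D89 (r,kernel):
  [0] read 0x2C idx=0: raw=0x34007 flags P=1 W=1 U=1 S=0
  [1] read 0x34 idx=2: raw=0x37007 flags P=1 W=1 U=1 S=0
  [2] read 0x37 idx=23: raw=0x3A007 flags P=1 W=1 U=1 S=0
  ✓ 0x3AD89  — 3 lookups
#2 VA=0x5C2A09139 (r,kernel):
  [0] read 0x2C idx=23: raw=0x3E007 flags P=1 W=1 U=1 S=0
  [1] read 0x3E idx=21: raw=0x42007 flags P=1 W=1 U=1 S=0
  [2] read 0x42 idx=9: raw=0x43007 flags P=1 W=1 U=1 S=0
  ✓ 0x43139  — 3 lookups

Entries read for #1: 3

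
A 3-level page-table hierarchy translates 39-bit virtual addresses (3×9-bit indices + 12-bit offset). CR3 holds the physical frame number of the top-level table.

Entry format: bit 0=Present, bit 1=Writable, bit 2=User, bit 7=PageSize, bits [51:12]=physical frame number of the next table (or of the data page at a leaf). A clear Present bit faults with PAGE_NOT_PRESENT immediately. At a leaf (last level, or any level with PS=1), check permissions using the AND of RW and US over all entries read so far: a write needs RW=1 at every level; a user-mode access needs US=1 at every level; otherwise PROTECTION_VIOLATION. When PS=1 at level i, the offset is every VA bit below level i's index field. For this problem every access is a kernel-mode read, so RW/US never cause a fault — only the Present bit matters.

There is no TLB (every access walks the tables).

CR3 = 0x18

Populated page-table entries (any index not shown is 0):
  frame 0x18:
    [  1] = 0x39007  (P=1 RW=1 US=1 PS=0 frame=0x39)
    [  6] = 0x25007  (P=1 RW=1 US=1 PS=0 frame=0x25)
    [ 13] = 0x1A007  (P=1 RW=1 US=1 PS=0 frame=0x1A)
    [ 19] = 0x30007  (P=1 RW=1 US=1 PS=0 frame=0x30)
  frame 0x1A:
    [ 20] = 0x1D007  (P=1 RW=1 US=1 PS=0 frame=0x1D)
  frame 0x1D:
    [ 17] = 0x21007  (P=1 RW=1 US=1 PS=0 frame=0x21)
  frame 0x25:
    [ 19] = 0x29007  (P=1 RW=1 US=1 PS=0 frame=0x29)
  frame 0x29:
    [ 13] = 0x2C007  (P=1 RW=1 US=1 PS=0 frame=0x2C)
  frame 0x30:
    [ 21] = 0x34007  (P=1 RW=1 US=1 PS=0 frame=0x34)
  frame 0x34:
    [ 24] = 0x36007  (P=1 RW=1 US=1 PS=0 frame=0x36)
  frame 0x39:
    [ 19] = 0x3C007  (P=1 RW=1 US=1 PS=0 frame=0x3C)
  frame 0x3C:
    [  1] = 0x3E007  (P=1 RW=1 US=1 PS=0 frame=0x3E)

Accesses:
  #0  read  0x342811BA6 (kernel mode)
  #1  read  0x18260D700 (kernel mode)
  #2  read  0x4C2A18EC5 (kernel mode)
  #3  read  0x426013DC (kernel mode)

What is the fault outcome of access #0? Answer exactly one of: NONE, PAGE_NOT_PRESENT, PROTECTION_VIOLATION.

Trace:
#0 VA=0x342811BA6 (r,kernel):
  L0: frame=0x18 idx=13 entry=0x1A007 [P=1 RW=1 US=1 PS=0]
  L1: frame=0x1A idx=20 entry=0x1D007 [P=1 RW=1 US=1 PS=0]
  L2: frame=0x1D idx=17 entry=0x21007 [P=1 RW=1 US=1 PS=0]
  ⇒ phys 0x21BA6  [3 reads]
#1 VA=0x18260D700 (r,kernel):
  L0: frame=0x18 idx=6 entry=0x25007 [P=1 RW=1 US=1 PS=0]
  L1: frame=0x25 idx=19 entry=0x29007 [P=1 RW=1 US=1 PS=0]
  L2: frame=0x29 idx=13 entry=0x2C007 [P=1 RW=1 US=1 PS=0]
  ⇒ phys 0x2C700  [3 reads]
#2 VA=0x4C2A18EC5 (r,kernel):
  L0: frame=0x18 idx=19 entry=0x30007 [P=1 RW=1 US=1 PS=0]
  L1: frame=0x30 idx=21 entry=0x34007 [P=1 RW=1 US=1 PS=0]
  L2: frame=0x34 idx=24 entry=0x36007 [P=1 RW=1 US=1 PS=0]
  ⇒ phys 0x36EC5  [3 reads]
#3 VA=0x426013DC (r,kernel):
  L0: frame=0x18 idx=1 entry=0x39007 [P=1 RW=1 US=1 PS=0]
  L1: frame=0x39 idx=19 entry=0x3C007 [P=1 RW=1 US=1 PS=0]
  L2: frame=0x3C idx=1 entry=0x3E007 [P=1 RW=1 US=1 PS=0]
  ⇒ phys 0x3E3DC  [3 reads]

Access #0 fault: NONE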